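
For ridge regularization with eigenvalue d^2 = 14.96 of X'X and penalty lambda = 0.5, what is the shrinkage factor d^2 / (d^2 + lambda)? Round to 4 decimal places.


d^2 + lambda = 14.96 + 0.5 = 15.4600.
Shrinkage factor = 14.96/15.4600 = 0.9677.

0.9677


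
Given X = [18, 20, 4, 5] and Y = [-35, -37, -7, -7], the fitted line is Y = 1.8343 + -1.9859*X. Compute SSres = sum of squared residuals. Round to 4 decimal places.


Predicted values from Y = 1.8343 + -1.9859*X.
Residuals: [-1.0881, 0.8837, -0.8907, 1.0952].
SSres = 3.9577.

3.9577


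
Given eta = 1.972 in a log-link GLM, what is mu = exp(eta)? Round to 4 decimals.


mu = exp(eta) = exp(1.972).
= 7.1850.

7.1850


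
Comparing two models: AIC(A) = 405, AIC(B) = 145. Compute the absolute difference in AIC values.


Absolute difference = |405 - 145| = 260.
The model with lower AIC (B) is preferred.

260


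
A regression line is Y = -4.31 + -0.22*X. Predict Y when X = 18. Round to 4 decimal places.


Plug X = 18 into Y = -4.31 + -0.22*X:
Y = -4.31 + -3.9600 = -8.2700.

-8.2700


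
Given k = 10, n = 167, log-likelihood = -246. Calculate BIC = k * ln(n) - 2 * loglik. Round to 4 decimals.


ln(167) = 5.117994.
k * ln(n) = 10 * 5.117994 = 51.179940.
-2L = 492.
BIC = 51.179940 + 492 = 543.179940, which rounds to 543.1799.

543.1799


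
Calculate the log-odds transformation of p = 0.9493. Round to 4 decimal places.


The odds are p/(1-p) = 0.9493 / 0.0507 = 18.7239.
logit(p) = ln(18.7239) = 2.9298.

2.9298


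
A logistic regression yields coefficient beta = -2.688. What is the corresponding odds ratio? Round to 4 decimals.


The odds ratio is computed as:
OR = e^(-2.688) = 0.0680.

0.0680


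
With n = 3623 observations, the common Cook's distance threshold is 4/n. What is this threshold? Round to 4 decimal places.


The threshold is 4/n.
4/3623 = 0.0011.

0.0011


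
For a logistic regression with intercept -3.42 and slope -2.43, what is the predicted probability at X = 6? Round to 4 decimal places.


z = -3.42 + -2.43 * 6 = -18.0000.
Sigmoid: P = 1 / (1 + exp(18.0000)) = 0.0000.

0.0000


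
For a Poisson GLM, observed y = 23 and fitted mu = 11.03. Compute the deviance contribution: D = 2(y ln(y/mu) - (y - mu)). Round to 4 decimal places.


y/mu = 23/11.03 = 2.085222 (approx.), and ln(23/11.03) = 0.734875.
y * ln(y/mu) = 23 * 0.734875 = 16.902125.
y - mu = 11.97.
D = 2 * (16.902125 - 11.97) = 9.864250, which rounds to 9.8643.

9.8643


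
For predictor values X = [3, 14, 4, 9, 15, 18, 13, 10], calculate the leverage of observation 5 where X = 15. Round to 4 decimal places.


Mean of X: xbar = 10.7500.
SXX = 195.5000.
For X = 15: h = 1/8 + (15 - 10.7500)^2/195.5000 = 0.2174.

0.2174


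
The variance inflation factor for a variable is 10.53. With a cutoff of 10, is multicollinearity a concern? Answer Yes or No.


Compare VIF = 10.53 to the threshold of 10.
10.53 >= 10, so the answer is Yes.

Yes


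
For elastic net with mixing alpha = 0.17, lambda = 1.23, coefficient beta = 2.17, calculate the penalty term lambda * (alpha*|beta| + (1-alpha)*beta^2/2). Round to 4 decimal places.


Compute:
L1 = 0.17 * 2.17 = 0.3689.
L2 = 0.83 * 2.17^2 / 2 = 1.9542.
Penalty = 1.23 * (0.3689 + 1.9542) = 2.8574.

2.8574


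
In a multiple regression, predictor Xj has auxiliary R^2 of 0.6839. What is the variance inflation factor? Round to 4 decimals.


Denominator: 1 - 0.6839 = 0.3161.
VIF = 1 / 0.3161 = 3.1636.

3.1636


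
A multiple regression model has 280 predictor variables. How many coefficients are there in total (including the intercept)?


Each predictor gets one coefficient, plus one intercept.
Total parameters = 280 + 1 = 281.

281


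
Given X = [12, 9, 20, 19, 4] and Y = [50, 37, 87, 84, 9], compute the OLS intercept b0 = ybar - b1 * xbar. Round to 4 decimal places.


Compute b1 = 4.8545 from the OLS formula.
With xbar = 12.8000 and ybar = 53.4000, the intercept is:
b0 = 53.4000 - 4.8545 * 12.8000 = -8.7374.

-8.7374


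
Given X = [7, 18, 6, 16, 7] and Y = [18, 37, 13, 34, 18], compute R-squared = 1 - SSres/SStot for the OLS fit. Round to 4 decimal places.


The fitted line is Y = 3.8532 + 1.8654*X.
SSres = 6.8318, SStot = 462.0000.
R^2 = 1 - SSres/SStot = 0.9852.

0.9852


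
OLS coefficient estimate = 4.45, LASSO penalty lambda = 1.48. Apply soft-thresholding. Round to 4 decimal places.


Check: |4.45| = 4.45 vs lambda = 1.48.
Since |beta| > lambda, coefficient = sign(beta)*(|beta| - lambda) = 2.9700.
Soft-thresholded coefficient = 2.9700.

2.9700


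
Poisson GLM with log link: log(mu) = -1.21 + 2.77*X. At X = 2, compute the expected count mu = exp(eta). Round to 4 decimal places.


Compute eta = -1.21 + 2.77 * 2 = 4.3300.
Apply inverse link: mu = e^4.3300 = 75.9443.

75.9443


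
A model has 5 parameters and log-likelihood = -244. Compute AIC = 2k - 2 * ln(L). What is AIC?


AIC = 2k - 2*loglik = 2(5) - 2(-244).
= 10 + 488 = 498.

498


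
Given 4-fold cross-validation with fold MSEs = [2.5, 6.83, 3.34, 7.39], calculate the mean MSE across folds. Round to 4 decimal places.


Total MSE across folds = 20.0600.
CV-MSE = 20.0600/4 = 5.0150.

5.0150


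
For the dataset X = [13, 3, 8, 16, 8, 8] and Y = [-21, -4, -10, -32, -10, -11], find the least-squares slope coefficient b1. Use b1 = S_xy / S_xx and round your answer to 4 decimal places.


Calculate xbar = 9.3333, ybar = -14.6667.
S_xx = 103.3333, S_xy = -223.6667.
Using b1 = S_xy / S_xx = -223.6667 / 103.3333, we get b1 = -2.1645.

-2.1645


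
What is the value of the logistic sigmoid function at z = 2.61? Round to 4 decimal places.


Compute exp(-2.6100) = 0.0735.
Sigmoid = 1 / (1 + 0.0735) = 1 / 1.0735 = 0.9315.

0.9315


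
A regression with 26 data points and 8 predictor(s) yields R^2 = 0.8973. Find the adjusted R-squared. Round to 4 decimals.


Adjusted R^2 = 1 - (1 - R^2) * (n-1)/(n-p-1).
(1 - R^2) = 0.1027.
(n-1)/(n-p-1) = 25/17.
(1 - R^2) * (n-1) = 0.1027 * 25 = 2.5675.
Divide by (n-p-1): 2.5675 / 17 = 0.1510.
Adj R^2 = 1 - 0.1510 = 0.8490.

0.8490


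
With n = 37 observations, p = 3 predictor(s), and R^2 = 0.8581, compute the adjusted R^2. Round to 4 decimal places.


Using the formula:
(1 - 0.8581) = 0.1419.
Multiply by 36/33: 0.1419 * 36 = 5.1084, then 5.1084 / 33 = 0.1548.
Adj R^2 = 1 - 0.1548 = 0.8452.

0.8452


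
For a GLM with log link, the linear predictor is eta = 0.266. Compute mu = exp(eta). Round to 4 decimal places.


mu = exp(eta) = exp(0.266).
= 1.3047.

1.3047


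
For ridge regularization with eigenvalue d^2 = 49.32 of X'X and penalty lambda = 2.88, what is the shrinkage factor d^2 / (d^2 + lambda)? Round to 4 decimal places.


Compute the denominator: 49.32 + 2.88 = 52.2000.
Shrinkage factor = 49.32 / 52.2000 = 0.9448.

0.9448


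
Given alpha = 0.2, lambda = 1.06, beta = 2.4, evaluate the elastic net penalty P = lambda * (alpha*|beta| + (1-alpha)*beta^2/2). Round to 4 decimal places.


L1 component = 0.2 * |2.4| = 0.4800.
L2 component = 0.8 * 2.4^2 / 2 = 2.3040.
Penalty = 1.06 * (0.4800 + 2.3040) = 1.06 * 2.7840 = 2.9510.

2.9510


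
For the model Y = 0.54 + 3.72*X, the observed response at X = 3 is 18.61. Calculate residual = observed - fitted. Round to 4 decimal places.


Fitted value at X = 3 is yhat = 0.54 + 3.72*3 = 11.7000.
Residual = 18.61 - 11.7000 = 6.9100.

6.9100


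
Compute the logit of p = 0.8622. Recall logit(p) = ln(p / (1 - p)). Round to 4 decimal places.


The odds are p/(1-p) = 0.8622 / 0.1378 = 6.2569.
logit(p) = ln(6.2569) = 1.8337.

1.8337


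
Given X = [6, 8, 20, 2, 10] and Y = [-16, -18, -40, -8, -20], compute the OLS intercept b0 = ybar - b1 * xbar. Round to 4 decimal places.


The slope is b1 = -1.7566.
Sample means are xbar = 9.2000 and ybar = -20.4000.
Intercept: b0 = -20.4000 - (-1.7566)(9.2000) = -4.2389.

-4.2389


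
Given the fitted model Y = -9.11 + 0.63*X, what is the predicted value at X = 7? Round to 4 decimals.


Plug X = 7 into Y = -9.11 + 0.63*X:
Y = -9.11 + 4.4100 = -4.7000.

-4.7000


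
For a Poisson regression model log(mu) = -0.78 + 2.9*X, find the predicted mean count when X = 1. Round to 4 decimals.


eta = -0.78 + 2.9 * 1 = 2.1200.
mu = exp(2.1200) = 8.3311.

8.3311


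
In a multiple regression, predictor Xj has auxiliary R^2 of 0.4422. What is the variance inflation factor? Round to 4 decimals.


VIF = 1 / (1 - 0.4422).
= 1 / 0.5578 = 1.7928.

1.7928


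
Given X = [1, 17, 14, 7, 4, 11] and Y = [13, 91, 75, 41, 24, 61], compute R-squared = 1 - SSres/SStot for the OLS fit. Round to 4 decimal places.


After computing the OLS fit (b0=6.3656, b1=4.9409):
SSres = 8.1828, SStot = 4548.8333.
R^2 = 1 - 8.1828/4548.8333 = 0.9982.

0.9982


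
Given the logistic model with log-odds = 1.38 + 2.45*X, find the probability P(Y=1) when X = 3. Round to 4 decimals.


Linear predictor: z = 1.38 + 2.45 * 3 = 8.7300.
P = 1/(1 + exp(-8.7300)) = 1/(1 + 0.0002) = 0.9998.

0.9998


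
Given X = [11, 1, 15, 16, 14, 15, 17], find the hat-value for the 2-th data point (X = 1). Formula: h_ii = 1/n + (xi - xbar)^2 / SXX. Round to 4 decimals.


Compute xbar = 12.7143 with n = 7 observations.
SXX = 181.4286.
Leverage = 1/7 + (1 - 12.7143)^2/181.4286 = 0.8992.

0.8992


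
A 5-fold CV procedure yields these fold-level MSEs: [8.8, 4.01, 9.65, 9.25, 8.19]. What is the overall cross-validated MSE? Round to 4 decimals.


Sum of fold MSEs = 39.9000.
Average = 39.9000 / 5 = 7.9800.

7.9800


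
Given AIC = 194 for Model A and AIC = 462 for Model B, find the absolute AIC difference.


Compute |194 - 462| = 268.
Model A has the smaller AIC.

268


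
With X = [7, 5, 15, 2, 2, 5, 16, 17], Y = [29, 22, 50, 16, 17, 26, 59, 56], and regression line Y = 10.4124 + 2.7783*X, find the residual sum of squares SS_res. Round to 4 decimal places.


Predicted values from Y = 10.4124 + 2.7783*X.
Residuals: [-0.8605, -2.3039, -2.0869, 0.0310, 1.0310, 1.6961, 4.1348, -1.6435].
SSres = 34.1419.

34.1419


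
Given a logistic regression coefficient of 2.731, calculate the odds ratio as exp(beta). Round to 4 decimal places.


exp(2.731) = 15.3482.
So the odds ratio is 15.3482.

15.3482


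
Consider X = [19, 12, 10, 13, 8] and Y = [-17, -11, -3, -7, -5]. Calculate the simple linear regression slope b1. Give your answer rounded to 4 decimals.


Calculate xbar = 12.4000, ybar = -8.6000.
S_xx = 69.2000, S_xy = -82.8000.
Using b1 = S_xy / S_xx = -82.8000 / 69.2000, we get b1 = -1.1965.

-1.1965


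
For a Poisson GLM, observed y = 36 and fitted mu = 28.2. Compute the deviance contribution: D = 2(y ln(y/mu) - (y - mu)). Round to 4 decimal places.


First: ln(36/28.2) = 0.244197.
Then: 36 * 0.244197 = 8.791092.
y - mu = 36 - 28.2 = 7.8.
D = 2(8.791092 - 7.8) = 1.982184, which rounds to 1.9822.

1.9822


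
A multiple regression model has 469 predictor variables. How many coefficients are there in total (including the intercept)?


Including the intercept, the model has 469 predictor coefficients + 1 intercept.
Total = 470.

470


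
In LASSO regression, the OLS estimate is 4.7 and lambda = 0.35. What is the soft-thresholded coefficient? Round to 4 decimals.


Check: |4.7| = 4.7 vs lambda = 0.35.
Since |beta| > lambda, coefficient = sign(beta)*(|beta| - lambda) = 4.3500.
Soft-thresholded coefficient = 4.3500.

4.3500


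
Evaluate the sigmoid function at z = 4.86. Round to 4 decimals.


Compute exp(-4.8600) = 0.0078.
Sigmoid = 1 / (1 + 0.0078) = 1 / 1.0078 = 0.9923.

0.9923


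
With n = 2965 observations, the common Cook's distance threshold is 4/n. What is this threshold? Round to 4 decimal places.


Cook's distance cutoff = 4/n = 4/2965.
= 0.0013.

0.0013


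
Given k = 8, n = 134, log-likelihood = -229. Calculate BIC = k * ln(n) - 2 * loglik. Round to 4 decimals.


Compute k*ln(n) = 8*ln(134) = 8*4.897840 = 39.182720.
Then -2*loglik = 458.
BIC = 39.182720 + 458 = 497.182720, which rounds to 497.1827.

497.1827


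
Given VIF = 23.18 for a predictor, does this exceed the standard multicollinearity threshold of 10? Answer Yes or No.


Check: VIF = 23.18 vs threshold = 10.
Since 23.18 >= 10, the answer is Yes.

Yes


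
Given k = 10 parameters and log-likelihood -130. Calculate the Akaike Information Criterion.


AIC = 2k - 2*loglik = 2(10) - 2(-130).
= 20 + 260 = 280.

280


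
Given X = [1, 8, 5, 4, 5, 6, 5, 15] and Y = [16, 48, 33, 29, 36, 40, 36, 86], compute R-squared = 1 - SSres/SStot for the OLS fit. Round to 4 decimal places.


Fit the OLS line: b0 = 9.7636, b1 = 5.0182.
SSres = 12.8364.
SStot = 2956.0000.
R^2 = 1 - 12.8364/2956.0000 = 0.9957.

0.9957


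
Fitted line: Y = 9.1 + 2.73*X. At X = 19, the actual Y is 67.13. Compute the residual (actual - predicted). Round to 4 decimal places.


Predicted = 9.1 + 2.73 * 19 = 60.9700.
Residual = 67.13 - 60.9700 = 6.1600.

6.1600


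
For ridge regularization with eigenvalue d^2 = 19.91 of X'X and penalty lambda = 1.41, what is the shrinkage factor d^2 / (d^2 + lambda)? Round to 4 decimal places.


Denominator = d^2 + lambda = 19.91 + 1.41 = 21.3200.
Shrinkage = 19.91 / 21.3200 = 0.9339.

0.9339


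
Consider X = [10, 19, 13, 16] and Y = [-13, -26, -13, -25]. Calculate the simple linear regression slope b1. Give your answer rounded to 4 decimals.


Calculate xbar = 14.5000, ybar = -19.2500.
S_xx = 45.0000, S_xy = -76.5000.
Using b1 = S_xy / S_xx = -76.5000 / 45.0000, we get b1 = -1.7000.

-1.7000


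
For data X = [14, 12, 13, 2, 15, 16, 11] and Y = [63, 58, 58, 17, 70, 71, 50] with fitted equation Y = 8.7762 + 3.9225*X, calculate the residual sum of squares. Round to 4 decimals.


Predicted values from Y = 8.7762 + 3.9225*X.
Residuals: [-0.6912, 2.1538, -1.7687, 0.3788, 2.3863, -0.5362, -1.9237].
SSres = 18.0710.

18.0710


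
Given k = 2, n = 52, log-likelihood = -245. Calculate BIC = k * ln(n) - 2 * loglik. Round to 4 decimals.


Compute k*ln(n) = 2*ln(52) = 2*3.951244 = 7.902488.
Then -2*loglik = 490.
BIC = 7.902488 + 490 = 497.902488, which rounds to 497.9025.

497.9025


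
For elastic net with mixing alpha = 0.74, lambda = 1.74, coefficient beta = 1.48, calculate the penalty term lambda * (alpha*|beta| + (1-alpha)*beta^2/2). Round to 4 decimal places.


L1 component = 0.74 * |1.48| = 1.0952.
L2 component = 0.26 * 1.48^2 / 2 = 0.2848.
Penalty = 1.74 * (1.0952 + 0.2848) = 1.74 * 1.3800 = 2.4011.

2.4011


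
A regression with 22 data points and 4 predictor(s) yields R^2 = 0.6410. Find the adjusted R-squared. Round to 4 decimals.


Adjusted R^2 = 1 - (1 - R^2) * (n-1)/(n-p-1).
(1 - R^2) = 0.3590.
(n-1)/(n-p-1) = 21/17.
(1 - R^2) * (n-1) = 0.3590 * 21 = 7.5390.
Divide by (n-p-1): 7.5390 / 17 = 0.4435.
Adj R^2 = 1 - 0.4435 = 0.5565.

0.5565


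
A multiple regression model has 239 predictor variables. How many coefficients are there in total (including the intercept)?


Each predictor gets one coefficient, plus one intercept.
Total parameters = 239 + 1 = 240.

240


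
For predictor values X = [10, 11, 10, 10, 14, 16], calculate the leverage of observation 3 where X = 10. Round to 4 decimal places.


Compute xbar = 11.8333 with n = 6 observations.
SXX = 32.8333.
Leverage = 1/6 + (10 - 11.8333)^2/32.8333 = 0.2690.

0.2690


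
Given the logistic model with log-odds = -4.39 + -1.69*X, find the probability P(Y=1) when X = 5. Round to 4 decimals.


Compute z = -4.39 + (-1.69)(5) = -12.8400.
exp(-z) = 376999.8242.
P = 1/(1 + 376999.8242) = 0.0000.

0.0000


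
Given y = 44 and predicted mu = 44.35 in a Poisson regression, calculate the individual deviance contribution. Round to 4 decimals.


y/mu = 44/44.35 = 0.992108 (approx.), and ln(44/44.35) = -0.007923.
y * ln(y/mu) = 44 * -0.007923 = -0.348612.
y - mu = -0.35.
D = 2 * (-0.348612 - -0.35) = 0.002776, which rounds to 0.0028.

0.0028


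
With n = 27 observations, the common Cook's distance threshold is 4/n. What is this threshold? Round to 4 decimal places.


Using the rule of thumb:
Threshold = 4 / 27 = 0.1481.

0.1481


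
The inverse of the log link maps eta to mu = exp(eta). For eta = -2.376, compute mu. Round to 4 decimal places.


Apply the inverse link:
mu = e^-2.376 = 0.0929.

0.0929


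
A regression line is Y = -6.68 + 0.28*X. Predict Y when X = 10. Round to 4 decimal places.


Substitute X = 10 into the equation:
Y = -6.68 + 0.28 * 10 = -6.68 + 2.8000 = -3.8800.

-3.8800


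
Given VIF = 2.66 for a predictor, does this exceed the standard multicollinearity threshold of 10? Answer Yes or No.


Check: VIF = 2.66 vs threshold = 10.
Since 2.66 < 10, the answer is No.

No


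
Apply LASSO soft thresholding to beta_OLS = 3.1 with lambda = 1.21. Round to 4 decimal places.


|beta_OLS| = 3.1.
lambda = 1.21.
Since |beta| > lambda, coefficient = sign(beta)*(|beta| - lambda) = 1.8900.
Result = 1.8900.

1.8900


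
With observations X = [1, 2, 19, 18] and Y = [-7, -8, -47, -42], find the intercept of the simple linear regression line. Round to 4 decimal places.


First find the slope: b1 = -2.1793.
Means: xbar = 10.0000, ybar = -26.0000.
b0 = ybar - b1 * xbar = -26.0000 - -2.1793 * 10.0000 = -4.2069.

-4.2069


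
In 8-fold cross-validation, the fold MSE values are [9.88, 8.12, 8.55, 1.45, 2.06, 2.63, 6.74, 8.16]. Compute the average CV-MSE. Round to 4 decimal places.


Sum of fold MSEs = 47.5900.
Average = 47.5900 / 8 = 5.9488.

5.9488


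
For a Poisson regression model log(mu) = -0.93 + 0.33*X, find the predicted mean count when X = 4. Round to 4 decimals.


Compute eta = -0.93 + 0.33 * 4 = 0.3900.
Apply inverse link: mu = e^0.3900 = 1.4770.

1.4770


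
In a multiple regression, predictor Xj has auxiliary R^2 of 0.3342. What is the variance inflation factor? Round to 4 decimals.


Denominator: 1 - 0.3342 = 0.6658.
VIF = 1 / 0.6658 = 1.5020.

1.5020


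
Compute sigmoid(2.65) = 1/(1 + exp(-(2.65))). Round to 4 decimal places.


exp(-2.6500) = 0.0707.
1 + exp(-z) = 1.0707.
sigmoid = 1/1.0707 = 0.9340.

0.9340


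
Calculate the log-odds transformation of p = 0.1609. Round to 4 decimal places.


1 - p = 0.8391.
p/(1-p) = 0.1918.
logit = ln(0.1918) = -1.6515.

-1.6515


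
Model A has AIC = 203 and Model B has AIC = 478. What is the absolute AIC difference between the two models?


|AIC_A - AIC_B| = |203 - 478| = 275.
Model A is preferred (lower AIC).

275


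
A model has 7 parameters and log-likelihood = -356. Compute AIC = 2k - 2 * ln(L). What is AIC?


AIC = 2*7 - 2*(-356).
= 14 + 712 = 726.

726


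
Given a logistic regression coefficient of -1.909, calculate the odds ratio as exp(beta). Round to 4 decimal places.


exp(-1.909) = 0.1482.
So the odds ratio is 0.1482.

0.1482


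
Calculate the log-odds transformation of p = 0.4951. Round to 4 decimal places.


1 - p = 0.5049.
p/(1-p) = 0.9806.
logit = ln(0.9806) = -0.0196.

-0.0196


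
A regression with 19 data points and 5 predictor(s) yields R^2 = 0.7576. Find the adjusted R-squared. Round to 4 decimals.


Plug in: Adj R^2 = 1 - (1 - 0.7576) * 18/13.
= 1 - 0.2424 * 18/13
= 1 - 4.3632 / 13
= 1 - 0.3356 = 0.6644.

0.6644


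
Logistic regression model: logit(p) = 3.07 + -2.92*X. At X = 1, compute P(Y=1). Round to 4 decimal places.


Compute z = 3.07 + (-2.92)(1) = 0.1500.
exp(-z) = 0.8607.
P = 1/(1 + 0.8607) = 0.5374.

0.5374


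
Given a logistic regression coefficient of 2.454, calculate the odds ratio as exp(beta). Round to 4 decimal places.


The odds ratio is computed as:
OR = e^(2.454) = 11.6348.

11.6348


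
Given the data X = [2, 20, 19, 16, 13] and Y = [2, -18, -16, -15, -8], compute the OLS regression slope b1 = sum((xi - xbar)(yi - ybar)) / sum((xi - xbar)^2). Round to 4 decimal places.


The sample means are xbar = 14.0000 and ybar = -11.0000.
Compute S_xx = 210.0000 and S_xy = -234.0000.
Slope b1 = S_xy / S_xx = -234.0000 / 210.0000 = -1.1143.

-1.1143


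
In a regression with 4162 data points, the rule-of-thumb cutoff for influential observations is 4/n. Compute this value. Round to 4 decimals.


The threshold is 4/n.
4/4162 = 0.0010.

0.0010


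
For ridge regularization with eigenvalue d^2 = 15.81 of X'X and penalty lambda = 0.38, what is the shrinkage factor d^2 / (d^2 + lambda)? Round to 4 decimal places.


Compute the denominator: 15.81 + 0.38 = 16.1900.
Shrinkage factor = 15.81 / 16.1900 = 0.9765.

0.9765


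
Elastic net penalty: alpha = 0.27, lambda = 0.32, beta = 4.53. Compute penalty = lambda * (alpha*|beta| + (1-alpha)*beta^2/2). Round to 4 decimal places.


Compute:
L1 = 0.27 * 4.53 = 1.2231.
L2 = 0.73 * 4.53^2 / 2 = 7.4901.
Penalty = 0.32 * (1.2231 + 7.4901) = 2.7882.

2.7882


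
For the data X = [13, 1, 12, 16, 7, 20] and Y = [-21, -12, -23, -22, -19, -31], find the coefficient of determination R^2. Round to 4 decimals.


Fit the OLS line: b0 = -11.4398, b1 = -0.8603.
SSres = 22.4331.
SStot = 189.3333.
R^2 = 1 - 22.4331/189.3333 = 0.8815.

0.8815


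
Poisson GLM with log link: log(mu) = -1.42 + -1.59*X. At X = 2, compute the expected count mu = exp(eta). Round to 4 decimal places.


eta = -1.42 + -1.59 * 2 = -4.6000.
mu = exp(-4.6000) = 0.0101.

0.0101


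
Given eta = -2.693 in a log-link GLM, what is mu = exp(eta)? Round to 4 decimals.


Apply the inverse link:
mu = e^-2.693 = 0.0677.

0.0677


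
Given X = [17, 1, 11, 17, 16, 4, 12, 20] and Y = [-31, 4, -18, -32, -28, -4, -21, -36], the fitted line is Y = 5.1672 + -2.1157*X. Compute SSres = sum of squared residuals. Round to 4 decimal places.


Predicted values from Y = 5.1672 + -2.1157*X.
Residuals: [-0.2003, 0.9485, 0.1055, -1.2003, 0.6840, -0.7044, -0.7788, 1.1468].
SSres = 5.2773.

5.2773


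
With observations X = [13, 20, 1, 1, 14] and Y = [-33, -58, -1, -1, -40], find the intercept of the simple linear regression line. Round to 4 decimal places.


First find the slope: b1 = -2.9554.
Means: xbar = 9.8000, ybar = -26.6000.
b0 = ybar - b1 * xbar = -26.6000 - -2.9554 * 9.8000 = 2.3626.

2.3626


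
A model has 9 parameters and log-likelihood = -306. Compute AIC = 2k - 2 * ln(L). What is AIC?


Compute:
2k = 2*9 = 18.
-2*loglik = -2*(-306) = 612.
AIC = 18 + 612 = 630.

630


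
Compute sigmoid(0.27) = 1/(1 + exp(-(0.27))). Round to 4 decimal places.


First, exp(-0.2700) = 0.7634.
Then sigma(z) = 1/(1 + 0.7634) = 0.5671.

0.5671


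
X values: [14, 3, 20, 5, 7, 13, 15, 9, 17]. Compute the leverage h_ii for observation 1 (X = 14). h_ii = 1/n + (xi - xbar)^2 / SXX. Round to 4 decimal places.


Compute xbar = 11.4444 with n = 9 observations.
SXX = 264.2222.
Leverage = 1/9 + (14 - 11.4444)^2/264.2222 = 0.1358.

0.1358


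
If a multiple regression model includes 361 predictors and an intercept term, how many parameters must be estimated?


Each predictor gets one coefficient, plus one intercept.
Total parameters = 361 + 1 = 362.

362


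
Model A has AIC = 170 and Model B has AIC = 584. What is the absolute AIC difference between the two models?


|AIC_A - AIC_B| = |170 - 584| = 414.
Model A is preferred (lower AIC).

414


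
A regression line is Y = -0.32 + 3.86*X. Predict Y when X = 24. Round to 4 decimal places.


Predicted value:
Y = -0.32 + (3.86)(24) = -0.32 + 92.6400 = 92.3200.

92.3200


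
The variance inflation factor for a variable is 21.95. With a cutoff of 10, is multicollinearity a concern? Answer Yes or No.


Compare VIF = 21.95 to the threshold of 10.
21.95 >= 10, so the answer is Yes.

Yes


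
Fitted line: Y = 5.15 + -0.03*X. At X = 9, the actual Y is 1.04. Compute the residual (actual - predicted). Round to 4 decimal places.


Predicted = 5.15 + -0.03 * 9 = 4.8800.
Residual = 1.04 - 4.8800 = -3.8400.

-3.8400


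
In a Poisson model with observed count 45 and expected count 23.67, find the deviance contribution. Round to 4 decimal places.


First: ln(45/23.67) = 0.642454.
Then: 45 * 0.642454 = 28.910430.
y - mu = 45 - 23.67 = 21.33.
D = 2(28.910430 - 21.33) = 15.160860, which rounds to 15.1609.

15.1609


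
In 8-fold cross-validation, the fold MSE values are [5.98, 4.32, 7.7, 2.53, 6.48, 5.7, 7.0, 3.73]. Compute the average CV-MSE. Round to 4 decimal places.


Add all fold MSEs: 43.4400.
Divide by k = 8: 43.4400/8 = 5.4300.

5.4300


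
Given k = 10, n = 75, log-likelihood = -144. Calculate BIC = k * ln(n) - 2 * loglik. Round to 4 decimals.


ln(75) = 4.317488.
k * ln(n) = 10 * 4.317488 = 43.174880.
-2L = 288.
BIC = 43.174880 + 288 = 331.174880, which rounds to 331.1749.

331.1749


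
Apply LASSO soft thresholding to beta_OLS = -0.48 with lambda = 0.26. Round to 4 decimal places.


|beta_OLS| = 0.48.
lambda = 0.26.
Since |beta| > lambda, coefficient = sign(beta)*(|beta| - lambda) = -0.2200.
Result = -0.2200.

-0.2200


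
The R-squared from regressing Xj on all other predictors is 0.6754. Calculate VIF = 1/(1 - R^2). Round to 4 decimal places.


VIF = 1 / (1 - 0.6754).
= 1 / 0.3246 = 3.0807.

3.0807


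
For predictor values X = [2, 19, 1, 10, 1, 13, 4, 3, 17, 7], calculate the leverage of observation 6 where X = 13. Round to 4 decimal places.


Compute xbar = 7.7000 with n = 10 observations.
SXX = 406.1000.
Leverage = 1/10 + (13 - 7.7000)^2/406.1000 = 0.1692.

0.1692


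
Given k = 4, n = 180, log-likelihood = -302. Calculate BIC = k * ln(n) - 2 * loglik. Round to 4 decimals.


Compute k*ln(n) = 4*ln(180) = 4*5.192957 = 20.771828.
Then -2*loglik = 604.
BIC = 20.771828 + 604 = 624.771828, which rounds to 624.7718.

624.7718


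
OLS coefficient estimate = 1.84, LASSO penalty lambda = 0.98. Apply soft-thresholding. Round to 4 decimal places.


Absolute value: |1.84| = 1.84.
Compare to lambda = 0.98.
Since |beta| > lambda, coefficient = sign(beta)*(|beta| - lambda) = 0.8600.

0.8600


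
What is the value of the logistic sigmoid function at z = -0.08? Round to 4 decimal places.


Compute exp(0.0800) = 1.0833.
Sigmoid = 1 / (1 + 1.0833) = 1 / 2.0833 = 0.4800.

0.4800


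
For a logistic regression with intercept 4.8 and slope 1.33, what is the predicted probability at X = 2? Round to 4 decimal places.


Linear predictor: z = 4.8 + 1.33 * 2 = 7.4600.
P = 1/(1 + exp(-7.4600)) = 1/(1 + 0.0006) = 0.9994.

0.9994


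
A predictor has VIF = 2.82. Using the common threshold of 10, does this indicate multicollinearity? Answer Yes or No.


Check: VIF = 2.82 vs threshold = 10.
Since 2.82 < 10, the answer is No.

No


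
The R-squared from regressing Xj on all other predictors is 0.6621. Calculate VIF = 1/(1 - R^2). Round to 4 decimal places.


VIF = 1 / (1 - 0.6621).
= 1 / 0.3379 = 2.9595.

2.9595


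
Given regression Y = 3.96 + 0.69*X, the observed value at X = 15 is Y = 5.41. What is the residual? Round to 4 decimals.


Fitted value at X = 15 is yhat = 3.96 + 0.69*15 = 14.3100.
Residual = 5.41 - 14.3100 = -8.9000.

-8.9000


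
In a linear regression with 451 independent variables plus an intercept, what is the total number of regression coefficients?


Each predictor gets one coefficient, plus one intercept.
Total parameters = 451 + 1 = 452.

452


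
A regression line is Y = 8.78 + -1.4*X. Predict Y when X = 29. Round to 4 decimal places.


Substitute X = 29 into the equation:
Y = 8.78 + -1.4 * 29 = 8.78 + -40.6000 = -31.8200.

-31.8200


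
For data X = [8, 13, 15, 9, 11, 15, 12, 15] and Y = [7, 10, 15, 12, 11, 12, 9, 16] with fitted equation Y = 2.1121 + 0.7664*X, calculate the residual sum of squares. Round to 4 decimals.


Compute predicted values, then residuals = yi - yhat_i.
Residuals: [-1.2433, -2.0753, 1.3919, 2.9903, 0.4575, -1.6081, -2.3089, 2.3919].
SSres = sum(residual^2) = 30.5794.

30.5794


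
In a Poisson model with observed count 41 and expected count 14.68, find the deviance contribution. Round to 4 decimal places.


Compute y*ln(y/mu) = 41*ln(41/14.68) = 41*1.027086 = 42.110526.
y - mu = 26.32.
D = 2*(42.110526 - (26.32)) = 31.581052, which rounds to 31.5811.

31.5811


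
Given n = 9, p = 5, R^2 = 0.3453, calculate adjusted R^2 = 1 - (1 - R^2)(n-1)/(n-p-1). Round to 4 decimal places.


Adjusted R^2 = 1 - (1 - R^2) * (n-1)/(n-p-1).
(1 - R^2) = 0.6547.
(n-1)/(n-p-1) = 8/3.
(1 - R^2) * (n-1) = 0.6547 * 8 = 5.2376.
Divide by (n-p-1): 5.2376 / 3 = 1.7459.
Adj R^2 = 1 - 1.7459 = -0.7459.

-0.7459


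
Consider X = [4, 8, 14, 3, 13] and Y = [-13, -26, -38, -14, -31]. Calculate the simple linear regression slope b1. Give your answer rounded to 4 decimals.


The sample means are xbar = 8.4000 and ybar = -24.4000.
Compute S_xx = 101.2000 and S_xy = -212.2000.
Slope b1 = S_xy / S_xx = -212.2000 / 101.2000 = -2.0968.

-2.0968


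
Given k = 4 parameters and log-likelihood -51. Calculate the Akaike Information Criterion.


Compute:
2k = 2*4 = 8.
-2*loglik = -2*(-51) = 102.
AIC = 8 + 102 = 110.

110


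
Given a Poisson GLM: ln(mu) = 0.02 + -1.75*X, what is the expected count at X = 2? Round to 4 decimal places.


eta = 0.02 + -1.75 * 2 = -3.4800.
mu = exp(-3.4800) = 0.0308.

0.0308


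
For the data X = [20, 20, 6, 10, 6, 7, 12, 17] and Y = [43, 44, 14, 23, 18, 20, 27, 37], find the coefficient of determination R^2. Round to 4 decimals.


The fitted line is Y = 4.7406 + 1.9191*X.
SSres = 13.8422, SStot = 947.5000.
R^2 = 1 - SSres/SStot = 0.9854.

0.9854


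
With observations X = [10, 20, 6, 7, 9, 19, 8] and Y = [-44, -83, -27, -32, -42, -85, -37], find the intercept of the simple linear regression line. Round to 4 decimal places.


The slope is b1 = -4.1368.
Sample means are xbar = 11.2857 and ybar = -50.0000.
Intercept: b0 = -50.0000 - (-4.1368)(11.2857) = -3.3130.

-3.3130


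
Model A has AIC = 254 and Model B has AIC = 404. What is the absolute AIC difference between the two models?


|AIC_A - AIC_B| = |254 - 404| = 150.
Model A is preferred (lower AIC).

150


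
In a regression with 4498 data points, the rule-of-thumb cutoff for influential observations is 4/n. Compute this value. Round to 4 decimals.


The threshold is 4/n.
4/4498 = 0.0009.

0.0009


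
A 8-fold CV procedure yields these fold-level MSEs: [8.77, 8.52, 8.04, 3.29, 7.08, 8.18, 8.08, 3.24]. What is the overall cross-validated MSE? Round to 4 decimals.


Sum of fold MSEs = 55.2000.
Average = 55.2000 / 8 = 6.9000.

6.9000


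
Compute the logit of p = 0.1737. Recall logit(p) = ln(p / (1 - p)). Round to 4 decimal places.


The odds are p/(1-p) = 0.1737 / 0.8263 = 0.2102.
logit(p) = ln(0.2102) = -1.5596.

-1.5596


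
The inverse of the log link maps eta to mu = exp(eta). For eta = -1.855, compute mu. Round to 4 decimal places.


Apply the inverse link:
mu = e^-1.855 = 0.1565.

0.1565


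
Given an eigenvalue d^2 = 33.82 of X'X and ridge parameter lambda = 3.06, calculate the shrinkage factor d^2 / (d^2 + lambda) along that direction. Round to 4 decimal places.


d^2 + lambda = 33.82 + 3.06 = 36.8800.
Shrinkage factor = 33.82/36.8800 = 0.9170.

0.9170


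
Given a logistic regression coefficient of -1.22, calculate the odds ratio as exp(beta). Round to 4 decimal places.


The odds ratio is computed as:
OR = e^(-1.22) = 0.2952.

0.2952


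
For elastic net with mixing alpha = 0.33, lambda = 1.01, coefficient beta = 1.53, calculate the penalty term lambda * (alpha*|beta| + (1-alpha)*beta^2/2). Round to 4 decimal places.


L1 component = 0.33 * |1.53| = 0.5049.
L2 component = 0.67 * 1.53^2 / 2 = 0.7842.
Penalty = 1.01 * (0.5049 + 0.7842) = 1.01 * 1.2891 = 1.3020.

1.3020


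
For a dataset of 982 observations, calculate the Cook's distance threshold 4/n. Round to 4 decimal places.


Using the rule of thumb:
Threshold = 4 / 982 = 0.0041.

0.0041


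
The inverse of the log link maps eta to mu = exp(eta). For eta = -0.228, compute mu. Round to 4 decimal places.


mu = exp(eta) = exp(-0.228).
= 0.7961.

0.7961


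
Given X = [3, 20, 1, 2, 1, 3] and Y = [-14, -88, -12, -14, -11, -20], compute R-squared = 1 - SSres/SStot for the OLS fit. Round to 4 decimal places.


Fit the OLS line: b0 = -6.0985, b1 = -4.0803.
SSres = 25.7336.
SStot = 4587.5000.
R^2 = 1 - 25.7336/4587.5000 = 0.9944.

0.9944


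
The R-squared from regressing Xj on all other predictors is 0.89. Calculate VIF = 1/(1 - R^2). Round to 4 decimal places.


Using VIF = 1/(1 - R^2_j):
1 - 0.89 = 0.11.
VIF = 9.0909.

9.0909


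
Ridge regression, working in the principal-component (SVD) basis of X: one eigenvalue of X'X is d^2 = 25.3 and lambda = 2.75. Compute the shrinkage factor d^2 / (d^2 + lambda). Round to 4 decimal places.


Denominator = d^2 + lambda = 25.3 + 2.75 = 28.0500.
Shrinkage = 25.3 / 28.0500 = 0.9020.

0.9020


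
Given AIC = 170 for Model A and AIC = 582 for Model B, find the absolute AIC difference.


|AIC_A - AIC_B| = |170 - 582| = 412.
Model A is preferred (lower AIC).

412


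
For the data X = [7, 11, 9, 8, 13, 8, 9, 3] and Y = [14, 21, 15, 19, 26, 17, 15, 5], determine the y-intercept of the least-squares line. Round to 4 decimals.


The slope is b1 = 1.9667.
Sample means are xbar = 8.5000 and ybar = 16.5000.
Intercept: b0 = 16.5000 - (1.9667)(8.5000) = -0.2167.

-0.2167


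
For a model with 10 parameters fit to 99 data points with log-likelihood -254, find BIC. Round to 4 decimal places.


Compute k*ln(n) = 10*ln(99) = 10*4.595120 = 45.951200.
Then -2*loglik = 508.
BIC = 45.951200 + 508 = 553.951200, which rounds to 553.9512.

553.9512


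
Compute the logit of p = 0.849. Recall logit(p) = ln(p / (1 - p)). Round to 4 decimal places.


Compute the odds: 0.849/0.151 = 5.6225.
Take the natural log: ln(5.6225) = 1.7268.

1.7268


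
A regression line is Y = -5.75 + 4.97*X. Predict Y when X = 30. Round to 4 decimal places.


Predicted value:
Y = -5.75 + (4.97)(30) = -5.75 + 149.1000 = 143.3500.

143.3500


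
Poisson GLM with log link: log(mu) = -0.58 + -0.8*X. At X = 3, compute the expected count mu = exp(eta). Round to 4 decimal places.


Linear predictor: eta = -0.58 + (-0.8)(3) = -2.9800.
Expected count: mu = exp(-2.9800) = 0.0508.

0.0508


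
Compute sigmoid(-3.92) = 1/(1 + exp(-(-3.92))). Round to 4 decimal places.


First, exp(3.9200) = 50.4004.
Then sigma(z) = 1/(1 + 50.4004) = 0.0195.

0.0195


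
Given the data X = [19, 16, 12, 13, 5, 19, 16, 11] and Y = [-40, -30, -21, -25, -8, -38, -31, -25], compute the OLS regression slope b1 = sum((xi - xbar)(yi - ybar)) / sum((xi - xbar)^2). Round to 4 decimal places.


First compute the means: xbar = 13.8750, ybar = -27.2500.
Then S_xx = sum((xi - xbar)^2) = 152.8750.
S_xy = sum((xi - xbar)(yi - ybar)) = -325.2500.
b1 = S_xy / S_xx = -325.2500 / 152.8750 = -2.1276.

-2.1276


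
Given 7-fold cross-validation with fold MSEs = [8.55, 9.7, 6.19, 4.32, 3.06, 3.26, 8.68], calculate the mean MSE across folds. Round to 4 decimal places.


Total MSE across folds = 43.7600.
CV-MSE = 43.7600/7 = 6.2514.

6.2514


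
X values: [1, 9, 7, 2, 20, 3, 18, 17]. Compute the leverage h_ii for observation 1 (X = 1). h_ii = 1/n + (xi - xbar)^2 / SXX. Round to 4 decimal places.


Mean of X: xbar = 9.6250.
SXX = 415.8750.
For X = 1: h = 1/8 + (1 - 9.6250)^2/415.8750 = 0.3039.

0.3039


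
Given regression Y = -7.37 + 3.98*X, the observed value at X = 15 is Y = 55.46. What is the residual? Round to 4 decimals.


Compute yhat = -7.37 + (3.98)(15) = 52.3300.
Residual = actual - predicted = 55.46 - 52.3300 = 3.1300.

3.1300


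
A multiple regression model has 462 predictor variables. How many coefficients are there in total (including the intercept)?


Including the intercept, the model has 462 predictor coefficients + 1 intercept.
Total = 463.

463


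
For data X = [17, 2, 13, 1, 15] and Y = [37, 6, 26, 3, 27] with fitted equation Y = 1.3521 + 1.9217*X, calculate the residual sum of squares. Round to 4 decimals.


For each point, residual = actual - predicted.
Residuals: [2.9790, 0.8045, -0.3342, -0.2738, -3.1776].
Sum of squared residuals = 19.8055.

19.8055


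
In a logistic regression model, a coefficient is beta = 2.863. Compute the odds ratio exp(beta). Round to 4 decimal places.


The odds ratio is computed as:
OR = e^(2.863) = 17.5140.

17.5140


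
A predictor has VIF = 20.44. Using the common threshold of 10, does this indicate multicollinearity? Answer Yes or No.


The threshold is 10.
VIF = 20.44 is >= 10.
Multicollinearity indication: Yes.

Yes


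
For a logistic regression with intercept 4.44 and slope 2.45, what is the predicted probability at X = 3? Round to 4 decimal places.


z = 4.44 + 2.45 * 3 = 11.7900.
Sigmoid: P = 1 / (1 + exp(-11.7900)) = 1.0000.

1.0000


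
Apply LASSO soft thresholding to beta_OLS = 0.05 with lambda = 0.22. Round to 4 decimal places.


Check: |0.05| = 0.05 vs lambda = 0.22.
Since |beta| <= lambda, the coefficient is set to 0.
Soft-thresholded coefficient = 0.0000.

0.0000


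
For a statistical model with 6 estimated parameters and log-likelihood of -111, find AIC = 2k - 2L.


Compute:
2k = 2*6 = 12.
-2*loglik = -2*(-111) = 222.
AIC = 12 + 222 = 234.

234


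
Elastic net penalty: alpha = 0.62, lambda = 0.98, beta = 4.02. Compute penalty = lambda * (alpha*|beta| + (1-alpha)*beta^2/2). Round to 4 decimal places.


L1 component = 0.62 * |4.02| = 2.4924.
L2 component = 0.38 * 4.02^2 / 2 = 3.0705.
Penalty = 0.98 * (2.4924 + 3.0705) = 0.98 * 5.5629 = 5.4516.

5.4516


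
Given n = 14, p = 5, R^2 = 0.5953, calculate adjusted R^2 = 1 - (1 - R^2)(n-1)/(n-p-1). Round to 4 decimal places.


Adjusted R^2 = 1 - (1 - R^2) * (n-1)/(n-p-1).
(1 - R^2) = 0.4047.
(n-1)/(n-p-1) = 13/8.
(1 - R^2) * (n-1) = 0.4047 * 13 = 5.2611.
Divide by (n-p-1): 5.2611 / 8 = 0.6576.
Adj R^2 = 1 - 0.6576 = 0.3424.

0.3424


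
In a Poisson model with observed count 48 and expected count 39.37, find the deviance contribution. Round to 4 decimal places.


y/mu = 48/39.37 = 1.219202 (approx.), and ln(48/39.37) = 0.198197.
y * ln(y/mu) = 48 * 0.198197 = 9.513456.
y - mu = 8.63.
D = 2 * (9.513456 - 8.63) = 1.766912, which rounds to 1.7669.

1.7669


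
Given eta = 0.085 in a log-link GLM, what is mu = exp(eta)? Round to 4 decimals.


The inverse log link gives:
mu = exp(0.085) = 1.0887.

1.0887


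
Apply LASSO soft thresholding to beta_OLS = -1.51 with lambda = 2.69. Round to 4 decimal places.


Absolute value: |-1.51| = 1.51.
Compare to lambda = 2.69.
Since |beta| <= lambda, the coefficient is set to 0.

0.0000


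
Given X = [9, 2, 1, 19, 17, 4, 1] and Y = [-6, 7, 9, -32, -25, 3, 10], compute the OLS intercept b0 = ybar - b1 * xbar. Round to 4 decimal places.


Compute b1 = -2.2307 from the OLS formula.
With xbar = 7.5714 and ybar = -4.8571, the intercept is:
b0 = -4.8571 - -2.2307 * 7.5714 = 12.0325.

12.0325


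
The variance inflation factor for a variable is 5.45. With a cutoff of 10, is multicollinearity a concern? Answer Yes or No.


Check: VIF = 5.45 vs threshold = 10.
Since 5.45 < 10, the answer is No.

No


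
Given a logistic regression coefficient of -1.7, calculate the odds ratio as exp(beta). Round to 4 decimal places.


Odds ratio = exp(beta) = exp(-1.7).
= 0.1827.

0.1827


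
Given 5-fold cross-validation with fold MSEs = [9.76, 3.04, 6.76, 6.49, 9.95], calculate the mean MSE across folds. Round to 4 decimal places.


Total MSE across folds = 36.0000.
CV-MSE = 36.0000/5 = 7.2000.

7.2000


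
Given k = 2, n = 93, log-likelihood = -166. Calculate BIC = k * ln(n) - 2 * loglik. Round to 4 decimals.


Compute k*ln(n) = 2*ln(93) = 2*4.532599 = 9.065198.
Then -2*loglik = 332.
BIC = 9.065198 + 332 = 341.065198, which rounds to 341.0652.

341.0652


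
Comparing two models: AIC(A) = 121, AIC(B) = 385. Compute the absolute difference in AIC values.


Compute |121 - 385| = 264.
Model A has the smaller AIC.

264
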